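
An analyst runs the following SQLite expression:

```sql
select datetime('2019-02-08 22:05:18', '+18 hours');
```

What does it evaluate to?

2019-02-09 16:05:18

+18 hours from 2019-02-08 22:05:18 is 2019-02-09 16:05:18 (crosses midnight).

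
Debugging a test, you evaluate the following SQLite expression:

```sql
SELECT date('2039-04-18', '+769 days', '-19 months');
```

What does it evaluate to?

Applying '+769 days' to 2039-04-18: counting 769 days forward gives 2041-05-26.
Adding -19 months to 2041-05-26 gives 2039-10-26.

2039-10-26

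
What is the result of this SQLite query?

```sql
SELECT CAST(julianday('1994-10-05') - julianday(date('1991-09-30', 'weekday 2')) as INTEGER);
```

1100

`weekday 2` advances to the next Tuesday; 1991-09-30 is a Monday, so it moves forward to 1991-10-01.
30 days remain in October 1991 after the 1st (31 − 1).
Full months from November 1991 through September 1994 contribute their day counts.
Then 5 days into October 1994.
Total: 30 + 30 + 31 + 31 + 29 + 31 + 30 + 31 + 30 + 31 + 31 + 30 + 31 + 30 + 31 + 31 + 28 + 31 + 30 + 31 + 30 + 31 + 31 + 30 + 31 + 30 + 31 + 31 + 28 + 31 + 30 + 31 + 30 + 31 + 31 + 30 + 5 = 1100.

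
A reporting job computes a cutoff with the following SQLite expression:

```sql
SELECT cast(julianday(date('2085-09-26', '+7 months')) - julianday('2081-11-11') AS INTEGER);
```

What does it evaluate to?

1627

Adding +7 months to 2085-09-26 gives 2086-04-26.
19 days remain in November 2081 after the 11th (30 − 11).
Full months from December 2081 through March 2086 contribute their day counts.
Then 26 days into April 2086.
Total: 19 + 31 + 31 + 28 + 31 + 30 + 31 + 30 + 31 + 31 + 30 + 31 + 30 + 31 + 31 + 28 + 31 + 30 + 31 + 30 + 31 + 31 + 30 + 31 + 30 + 31 + 31 + 29 + 31 + 30 + 31 + 30 + 31 + 31 + 30 + 31 + 30 + 31 + 31 + 28 + 31 + 30 + 31 + 30 + 31 + 31 + 30 + 31 + 30 + 31 + 31 + 28 + 31 + 26 = 1627.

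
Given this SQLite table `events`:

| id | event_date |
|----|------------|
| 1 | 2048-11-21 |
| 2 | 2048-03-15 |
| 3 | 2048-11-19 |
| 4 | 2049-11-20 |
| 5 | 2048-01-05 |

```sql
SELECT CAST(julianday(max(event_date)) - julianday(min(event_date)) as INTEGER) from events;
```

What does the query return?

685

MIN = 2048-01-05, MAX = 2049-11-20.
26 days remain in January 2048 after the 5th (31 − 5).
Full months from February 2048 through October 2049 contribute their day counts.
Then 20 days into November 2049.
Total: 26 + 29 + 31 + 30 + 31 + 30 + 31 + 31 + 30 + 31 + 30 + 31 + 31 + 28 + 31 + 30 + 31 + 30 + 31 + 31 + 30 + 31 + 20 = 685.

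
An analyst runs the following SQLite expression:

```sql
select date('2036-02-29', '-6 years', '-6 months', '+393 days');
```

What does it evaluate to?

Adding -6 years to 2036-02-29 targets 2030-02-29, but 2030 is not a leap year, so SQLite normalizes to 2030-03-01.
Adding -6 months to 2030-03-01 gives 2029-09-01.
Applying '+393 days' to 2029-09-01: counting 393 days forward gives 2030-09-29.

2030-09-29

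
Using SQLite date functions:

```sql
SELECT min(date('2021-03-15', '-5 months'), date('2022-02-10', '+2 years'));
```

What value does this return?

2020-10-15

date('2021-03-15', '-5 months') → 2020-10-15.
date('2022-02-10', '+2 years') → 2024-02-10.
Earlier of the two is 2020-10-15.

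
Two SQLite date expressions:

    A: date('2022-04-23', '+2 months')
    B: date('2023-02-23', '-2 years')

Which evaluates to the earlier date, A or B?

B

A = 2022-06-23.
B = 2021-02-23.
B is earlier.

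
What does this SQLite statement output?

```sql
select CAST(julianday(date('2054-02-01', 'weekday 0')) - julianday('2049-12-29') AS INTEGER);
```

1495

`weekday 0` advances to the next Sunday; 2054-02-01 is already a Sunday, so it stays at 2054-02-01.
2 days remain in December 2049 after the 29th (31 − 29).
Full months from January 2050 through January 2054 contribute their day counts.
Then 1 day into February 2054.
Total: 2 + 31 + 28 + 31 + 30 + 31 + 30 + 31 + 31 + 30 + 31 + 30 + 31 + 31 + 28 + 31 + 30 + 31 + 30 + 31 + 31 + 30 + 31 + 30 + 31 + 31 + 29 + 31 + 30 + 31 + 30 + 31 + 31 + 30 + 31 + 30 + 31 + 31 + 28 + 31 + 30 + 31 + 30 + 31 + 31 + 30 + 31 + 30 + 31 + 31 + 1 = 1495.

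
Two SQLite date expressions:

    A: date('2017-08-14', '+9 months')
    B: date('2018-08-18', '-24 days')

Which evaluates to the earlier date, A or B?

A

A = 2018-05-14.
B = 2018-07-25.
A is earlier.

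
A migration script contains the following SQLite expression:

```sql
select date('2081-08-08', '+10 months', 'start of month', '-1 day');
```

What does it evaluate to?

Adding +10 months to 2081-08-08 gives 2082-06-08.
`start of month` rewinds 2082-06-08 to 2082-06-01.
Going back 1 day from 2082-06-01 reaches 2082-05-31 (last day of May, 31 days).

2082-05-31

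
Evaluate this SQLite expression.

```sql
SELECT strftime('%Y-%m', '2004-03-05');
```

2004-03

`%Y-%m` extracts the year-month: 2004-03.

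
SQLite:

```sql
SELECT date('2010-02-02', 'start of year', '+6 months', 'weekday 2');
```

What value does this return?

2010-07-06

`start of year` rewinds 2010-02-02 to 2010-01-01.
Adding +6 months to 2010-01-01 gives 2010-07-01.
`weekday 2` advances to the next Tuesday; 2010-07-01 is a Thursday, so it moves forward to 2010-07-06.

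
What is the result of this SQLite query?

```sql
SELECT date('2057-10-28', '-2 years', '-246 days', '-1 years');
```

2054-02-24

Adding -2 years to 2057-10-28 gives 2055-10-28.
Applying '-246 days' to 2055-10-28: counting 246 days back gives 2055-02-24.
Adding -1 year to 2055-02-24 gives 2054-02-24.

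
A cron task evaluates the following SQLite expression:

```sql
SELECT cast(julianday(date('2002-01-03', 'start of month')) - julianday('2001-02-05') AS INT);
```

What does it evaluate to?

330

`start of month` rewinds 2002-01-03 to 2002-01-01.
23 days remain in February 2001 after the 5th (28 − 5).
Full months from March 2001 through December 2001 contribute their day counts.
Then 1 day into January 2002.
Total: 23 + 31 + 30 + 31 + 30 + 31 + 31 + 30 + 31 + 30 + 31 + 1 = 330.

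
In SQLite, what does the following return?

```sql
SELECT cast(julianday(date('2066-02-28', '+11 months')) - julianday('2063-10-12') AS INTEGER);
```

1204

Adding +11 months to 2066-02-28 gives 2067-01-28.
19 days remain in October 2063 after the 12th (31 − 12).
Full months from November 2063 through December 2066 contribute their day counts.
Then 28 days into January 2067.
Total: 19 + 30 + 31 + 31 + 29 + 31 + 30 + 31 + 30 + 31 + 31 + 30 + 31 + 30 + 31 + 31 + 28 + 31 + 30 + 31 + 30 + 31 + 31 + 30 + 31 + 30 + 31 + 31 + 28 + 31 + 30 + 31 + 30 + 31 + 31 + 30 + 31 + 30 + 31 + 28 = 1204.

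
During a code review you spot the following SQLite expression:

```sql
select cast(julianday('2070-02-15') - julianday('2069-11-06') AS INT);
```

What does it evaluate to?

101

24 days remain in November 2069 after the 6th (30 − 6).
December 2069: 31 days.
January 2070: 31 days.
Then 15 days into February 2070.
Total: 24 + 31 + 31 + 15 = 101.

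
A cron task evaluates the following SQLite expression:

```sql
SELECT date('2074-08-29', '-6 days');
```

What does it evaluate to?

2074-08-23

Going back 6 days within August lands on 2074-08-23.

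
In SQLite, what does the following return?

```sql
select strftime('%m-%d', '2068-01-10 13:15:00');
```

`%m-%d` extracts the month-day: 01-10.

01-10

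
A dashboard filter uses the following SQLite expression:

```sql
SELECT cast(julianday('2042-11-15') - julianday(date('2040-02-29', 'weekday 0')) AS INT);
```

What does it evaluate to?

`weekday 0` advances to the next Sunday; 2040-02-29 is a Wednesday, so it moves forward to 2040-03-04.
27 days remain in March 2040 after the 4th (31 − 4).
Full months from April 2040 through October 2042 contribute their day counts.
Then 15 days into November 2042.
Total: 27 + 30 + 31 + 30 + 31 + 31 + 30 + 31 + 30 + 31 + 31 + 28 + 31 + 30 + 31 + 30 + 31 + 31 + 30 + 31 + 30 + 31 + 31 + 28 + 31 + 30 + 31 + 30 + 31 + 31 + 30 + 31 + 15 = 986.

986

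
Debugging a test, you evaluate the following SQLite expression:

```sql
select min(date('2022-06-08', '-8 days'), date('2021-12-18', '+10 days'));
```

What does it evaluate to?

2021-12-28

date('2022-06-08', '-8 days') → 2022-05-31.
date('2021-12-18', '+10 days') → 2021-12-28.
Earlier of the two is 2021-12-28.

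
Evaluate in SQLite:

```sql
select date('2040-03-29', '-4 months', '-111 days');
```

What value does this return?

2039-08-10

Adding -4 months to 2040-03-29 gives 2039-11-29.
Applying '-111 days' to 2039-11-29: counting 111 days back gives 2039-08-10.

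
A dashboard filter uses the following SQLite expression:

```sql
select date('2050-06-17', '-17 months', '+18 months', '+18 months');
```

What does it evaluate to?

2052-01-17

Adding -17 months to 2050-06-17 gives 2049-01-17.
Adding +18 months to 2049-01-17 gives 2050-07-17.
Adding +18 months to 2050-07-17 gives 2052-01-17.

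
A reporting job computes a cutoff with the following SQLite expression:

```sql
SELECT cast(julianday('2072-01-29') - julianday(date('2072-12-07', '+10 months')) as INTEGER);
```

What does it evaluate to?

-617

Adding +10 months to 2072-12-07 gives 2073-10-07.
2 days remain in January 2072 after the 29th (31 − 29).
Full months from February 2072 through September 2073 contribute their day counts.
Then 7 days into October 2073.
Total: 2 + 29 + 31 + 30 + 31 + 30 + 31 + 31 + 30 + 31 + 30 + 31 + 31 + 28 + 31 + 30 + 31 + 30 + 31 + 31 + 30 + 7 = 617.
The subtraction is earlier − later, so the result is −617 → -617.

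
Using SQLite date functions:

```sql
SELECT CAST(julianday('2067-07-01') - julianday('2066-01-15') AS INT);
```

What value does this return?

532

16 days remain in January 2066 after the 15th (31 − 15).
Full months from February 2066 through June 2067 contribute their day counts.
Then 1 day into July 2067.
Total: 16 + 28 + 31 + 30 + 31 + 30 + 31 + 31 + 30 + 31 + 30 + 31 + 31 + 28 + 31 + 30 + 31 + 30 + 1 = 532.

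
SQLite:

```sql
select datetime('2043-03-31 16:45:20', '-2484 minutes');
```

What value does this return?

2484 minutes = 41h 24m; -2484 minutes from 2043-03-31 16:45:20 is 2043-03-29 23:21:20 (crosses midnight).

2043-03-29 23:21:20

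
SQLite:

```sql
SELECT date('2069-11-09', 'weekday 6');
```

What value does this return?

`weekday 6` advances to the next Saturday; 2069-11-09 is already a Saturday, so it stays at 2069-11-09.

2069-11-09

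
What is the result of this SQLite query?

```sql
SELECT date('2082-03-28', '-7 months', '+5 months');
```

2082-01-28

Adding -7 months to 2082-03-28 gives 2081-08-28.
Adding +5 months to 2081-08-28 gives 2082-01-28.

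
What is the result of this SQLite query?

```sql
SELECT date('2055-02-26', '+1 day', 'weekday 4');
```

2055-03-04

Advancing 1 more day within February lands on 2055-02-27.
`weekday 4` advances to the next Thursday; 2055-02-27 is a Saturday, so it moves forward to 2055-03-04.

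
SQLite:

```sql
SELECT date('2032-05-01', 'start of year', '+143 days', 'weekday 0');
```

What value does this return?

2032-05-23

`start of year` rewinds 2032-05-01 to 2032-01-01.
Applying '+143 days' to 2032-01-01: counting 143 days forward gives 2032-05-23.
`weekday 0` advances to the next Sunday; 2032-05-23 is already a Sunday, so it stays at 2032-05-23.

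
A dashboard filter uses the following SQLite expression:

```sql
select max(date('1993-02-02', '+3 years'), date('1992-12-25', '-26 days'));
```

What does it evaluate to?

1996-02-02

date('1993-02-02', '+3 years') → 1996-02-02.
date('1992-12-25', '-26 days') → 1992-11-29.
Later of the two is 1996-02-02.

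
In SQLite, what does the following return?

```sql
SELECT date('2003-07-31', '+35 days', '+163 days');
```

2004-02-14

July 2003 has 31 days; 0 remain after the 31st, so 1 days reach 2003-08-01.
August 2003 has 31 days; 30 remain after the 1st, so 31 days reach 2003-09-01.
Advancing 3 more days within September lands on 2003-09-04.
Applying '+163 days' to 2003-09-04: counting 163 days forward gives 2004-02-14.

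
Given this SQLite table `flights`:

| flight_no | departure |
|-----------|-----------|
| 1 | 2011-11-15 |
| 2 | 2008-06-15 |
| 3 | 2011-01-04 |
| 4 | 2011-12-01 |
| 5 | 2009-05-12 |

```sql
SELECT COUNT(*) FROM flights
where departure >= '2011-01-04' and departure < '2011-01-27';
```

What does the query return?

1

Rows in [2011-01-04, 2011-01-27): 2011-01-04 → 1 row.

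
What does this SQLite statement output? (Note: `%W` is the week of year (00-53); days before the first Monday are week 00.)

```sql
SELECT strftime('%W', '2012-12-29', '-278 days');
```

13

First apply '-278 days': 2012-12-29 → 2012-03-26.
2012-03-26 is a Monday. SQLite's %W counts Mondays since the year started; the result is 13.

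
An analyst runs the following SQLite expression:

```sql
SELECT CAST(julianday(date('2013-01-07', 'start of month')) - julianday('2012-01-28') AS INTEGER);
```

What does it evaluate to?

`start of month` rewinds 2013-01-07 to 2013-01-01.
3 days remain in January 2012 after the 28th (31 − 28).
Full months from February 2012 through December 2012 contribute their day counts.
Then 1 day into January 2013.
Total: 3 + 29 + 31 + 30 + 31 + 30 + 31 + 31 + 30 + 31 + 30 + 31 + 1 = 339.

339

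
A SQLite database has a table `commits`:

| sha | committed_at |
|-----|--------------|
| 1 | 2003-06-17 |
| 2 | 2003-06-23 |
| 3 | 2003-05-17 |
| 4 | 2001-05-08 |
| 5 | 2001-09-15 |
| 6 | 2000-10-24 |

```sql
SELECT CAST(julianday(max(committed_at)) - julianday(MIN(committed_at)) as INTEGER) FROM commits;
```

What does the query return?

MIN = 2000-10-24, MAX = 2003-06-23.
7 days remain in October 2000 after the 24th (31 − 24).
Full months from November 2000 through May 2003 contribute their day counts.
Then 23 days into June 2003.
Total: 7 + 30 + 31 + 31 + 28 + 31 + 30 + 31 + 30 + 31 + 31 + 30 + 31 + 30 + 31 + 31 + 28 + 31 + 30 + 31 + 30 + 31 + 31 + 30 + 31 + 30 + 31 + 31 + 28 + 31 + 30 + 31 + 23 = 972.

972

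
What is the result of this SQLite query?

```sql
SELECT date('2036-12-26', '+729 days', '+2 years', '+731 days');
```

2042-12-26

Applying '+729 days' to 2036-12-26: counting 729 days forward gives 2038-12-25.
Adding +2 years to 2038-12-25 gives 2040-12-25.
Applying '+731 days' to 2040-12-25: counting 731 days forward gives 2042-12-26.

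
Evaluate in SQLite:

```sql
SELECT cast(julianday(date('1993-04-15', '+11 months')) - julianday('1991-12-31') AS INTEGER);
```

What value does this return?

Adding +11 months to 1993-04-15 gives 1994-03-15.
0 days remain in December 1991 after the 31st (31 − 31).
Full months from January 1992 through February 1994 contribute their day counts.
Then 15 days into March 1994.
Total: 0 + 31 + 29 + 31 + 30 + 31 + 30 + 31 + 31 + 30 + 31 + 30 + 31 + 31 + 28 + 31 + 30 + 31 + 30 + 31 + 31 + 30 + 31 + 30 + 31 + 31 + 28 + 15 = 805.

805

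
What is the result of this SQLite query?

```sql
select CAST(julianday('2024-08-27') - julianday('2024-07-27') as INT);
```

31

4 days remain in July 2024 after the 27th (31 − 27).
Then 27 days into August 2024.
Total: 4 + 27 = 31.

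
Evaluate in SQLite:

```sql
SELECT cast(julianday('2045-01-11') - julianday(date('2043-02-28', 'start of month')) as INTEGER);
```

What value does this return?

`start of month` rewinds 2043-02-28 to 2043-02-01.
27 days remain in February 2043 after the 1st (28 − 1).
Full months from March 2043 through December 2044 contribute their day counts.
Then 11 days into January 2045.
Total: 27 + 31 + 30 + 31 + 30 + 31 + 31 + 30 + 31 + 30 + 31 + 31 + 29 + 31 + 30 + 31 + 30 + 31 + 31 + 30 + 31 + 30 + 31 + 11 = 710.

710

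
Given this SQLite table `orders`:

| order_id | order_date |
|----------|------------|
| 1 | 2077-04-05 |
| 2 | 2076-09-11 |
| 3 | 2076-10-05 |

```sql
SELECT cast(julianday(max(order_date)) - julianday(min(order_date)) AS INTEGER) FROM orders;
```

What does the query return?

MIN = 2076-09-11, MAX = 2077-04-05.
19 days remain in September 2076 after the 11th (30 − 11).
Full months from October 2076 through March 2077 contribute their day counts.
Then 5 days into April 2077.
Total: 19 + 31 + 30 + 31 + 31 + 28 + 31 + 5 = 206.

206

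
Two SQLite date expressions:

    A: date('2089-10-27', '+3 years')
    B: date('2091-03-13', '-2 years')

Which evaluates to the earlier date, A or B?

B

A = 2092-10-27.
B = 2089-03-13.
B is earlier.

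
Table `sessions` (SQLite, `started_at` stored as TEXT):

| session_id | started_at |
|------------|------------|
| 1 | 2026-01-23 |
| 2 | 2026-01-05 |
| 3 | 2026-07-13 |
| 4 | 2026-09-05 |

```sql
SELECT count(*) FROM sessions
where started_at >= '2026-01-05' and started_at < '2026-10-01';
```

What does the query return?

4

Rows in [2026-01-05, 2026-10-01): 2026-01-23, 2026-01-05, 2026-07-13, 2026-09-05 → 4 rows.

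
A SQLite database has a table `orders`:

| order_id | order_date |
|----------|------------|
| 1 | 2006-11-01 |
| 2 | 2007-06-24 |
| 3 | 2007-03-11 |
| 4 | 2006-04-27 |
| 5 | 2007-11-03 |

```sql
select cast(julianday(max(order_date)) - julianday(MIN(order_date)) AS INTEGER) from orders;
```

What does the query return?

MIN = 2006-04-27, MAX = 2007-11-03.
3 days remain in April 2006 after the 27th (30 − 27).
Full months from May 2006 through October 2007 contribute their day counts.
Then 3 days into November 2007.
Total: 3 + 31 + 30 + 31 + 31 + 30 + 31 + 30 + 31 + 31 + 28 + 31 + 30 + 31 + 30 + 31 + 31 + 30 + 31 + 3 = 555.

555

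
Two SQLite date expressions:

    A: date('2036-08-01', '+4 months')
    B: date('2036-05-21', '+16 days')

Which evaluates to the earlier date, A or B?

A = 2036-12-01.
B = 2036-06-06.
B is earlier.

B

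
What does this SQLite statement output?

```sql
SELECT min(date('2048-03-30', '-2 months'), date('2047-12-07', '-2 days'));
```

2047-12-05

date('2048-03-30', '-2 months') → 2048-01-30.
date('2047-12-07', '-2 days') → 2047-12-05.
Earlier of the two is 2047-12-05.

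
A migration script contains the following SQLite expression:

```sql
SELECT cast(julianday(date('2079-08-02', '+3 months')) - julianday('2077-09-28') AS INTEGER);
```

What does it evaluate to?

Adding +3 months to 2079-08-02 gives 2079-11-02.
2 days remain in September 2077 after the 28th (30 − 28).
Full months from October 2077 through October 2079 contribute their day counts.
Then 2 days into November 2079.
Total: 2 + 31 + 30 + 31 + 31 + 28 + 31 + 30 + 31 + 30 + 31 + 31 + 30 + 31 + 30 + 31 + 31 + 28 + 31 + 30 + 31 + 30 + 31 + 31 + 30 + 31 + 2 = 765.

765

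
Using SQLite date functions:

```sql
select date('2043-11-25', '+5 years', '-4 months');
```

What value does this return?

2048-07-25

Adding +5 years to 2043-11-25 gives 2048-11-25.
Adding -4 months to 2048-11-25 gives 2048-07-25.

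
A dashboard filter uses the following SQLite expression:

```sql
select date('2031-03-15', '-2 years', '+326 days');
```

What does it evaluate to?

2030-02-04

Adding -2 years to 2031-03-15 gives 2029-03-15.
Applying '+326 days' to 2029-03-15: counting 326 days forward gives 2030-02-04.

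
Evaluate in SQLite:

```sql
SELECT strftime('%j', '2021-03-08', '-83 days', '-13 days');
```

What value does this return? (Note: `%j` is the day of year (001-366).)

First apply '-83 days', '-13 days': 2021-03-08 → 2020-12-02.
Day-of-year for 2020-12-02: days since 2020-01-01 inclusive = 337, zero-padded to 337.

337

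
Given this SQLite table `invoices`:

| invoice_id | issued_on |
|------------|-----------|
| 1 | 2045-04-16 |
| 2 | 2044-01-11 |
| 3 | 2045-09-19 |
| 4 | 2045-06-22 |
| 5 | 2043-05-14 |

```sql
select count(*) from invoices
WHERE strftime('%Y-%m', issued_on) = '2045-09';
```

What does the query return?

Rows with year-month 2045-09: 2045-09-19 → 1.

1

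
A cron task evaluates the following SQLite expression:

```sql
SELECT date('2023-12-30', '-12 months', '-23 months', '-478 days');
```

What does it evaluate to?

Adding -12 months to 2023-12-30 gives 2022-12-30.
Adding -23 months to 2022-12-30 gives 2021-01-30.
Applying '-478 days' to 2021-01-30: counting 478 days back gives 2019-10-10.

2019-10-10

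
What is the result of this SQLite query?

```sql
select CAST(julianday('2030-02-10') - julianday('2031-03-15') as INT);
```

-398

18 days remain in February 2030 after the 10th (28 − 10).
Full months from March 2030 through February 2031 contribute their day counts.
Then 15 days into March 2031.
Total: 18 + 31 + 30 + 31 + 30 + 31 + 31 + 30 + 31 + 30 + 31 + 31 + 28 + 15 = 398.
The subtraction is earlier − later, so the result is −398 → -398.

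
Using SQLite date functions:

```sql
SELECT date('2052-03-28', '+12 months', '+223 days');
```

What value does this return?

Adding +12 months to 2052-03-28 gives 2053-03-28.
Applying '+223 days' to 2053-03-28: counting 223 days forward gives 2053-11-06.

2053-11-06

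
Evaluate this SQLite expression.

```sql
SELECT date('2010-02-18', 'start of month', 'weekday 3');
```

`start of month` rewinds 2010-02-18 to 2010-02-01.
`weekday 3` advances to the next Wednesday; 2010-02-01 is a Monday, so it moves forward to 2010-02-03.

2010-02-03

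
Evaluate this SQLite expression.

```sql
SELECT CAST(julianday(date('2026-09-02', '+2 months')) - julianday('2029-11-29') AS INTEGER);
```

-1123

Adding +2 months to 2026-09-02 gives 2026-11-02.
28 days remain in November 2026 after the 2nd (30 − 2).
Full months from December 2026 through October 2029 contribute their day counts.
Then 29 days into November 2029.
Total: 28 + 31 + 31 + 28 + 31 + 30 + 31 + 30 + 31 + 31 + 30 + 31 + 30 + 31 + 31 + 29 + 31 + 30 + 31 + 30 + 31 + 31 + 30 + 31 + 30 + 31 + 31 + 28 + 31 + 30 + 31 + 30 + 31 + 31 + 30 + 31 + 29 = 1123.
The subtraction is earlier − later, so the result is −1123 → -1123.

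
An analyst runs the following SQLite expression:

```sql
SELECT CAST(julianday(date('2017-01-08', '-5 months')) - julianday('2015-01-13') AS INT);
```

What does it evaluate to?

573

Adding -5 months to 2017-01-08 gives 2016-08-08.
18 days remain in January 2015 after the 13th (31 − 13).
Full months from February 2015 through July 2016 contribute their day counts.
Then 8 days into August 2016.
Total: 18 + 28 + 31 + 30 + 31 + 30 + 31 + 31 + 30 + 31 + 30 + 31 + 31 + 29 + 31 + 30 + 31 + 30 + 31 + 8 = 573.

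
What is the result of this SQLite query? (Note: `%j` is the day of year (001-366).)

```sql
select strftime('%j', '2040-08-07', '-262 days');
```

First apply '-262 days': 2040-08-07 → 2039-11-19.
Day-of-year for 2039-11-19: days since 2039-01-01 inclusive = 323, zero-padded to 323.

323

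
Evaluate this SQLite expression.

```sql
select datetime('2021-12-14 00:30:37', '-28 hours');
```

-28 hours from 2021-12-14 00:30:37 is 2021-12-12 20:30:37 (crosses midnight).

2021-12-12 20:30:37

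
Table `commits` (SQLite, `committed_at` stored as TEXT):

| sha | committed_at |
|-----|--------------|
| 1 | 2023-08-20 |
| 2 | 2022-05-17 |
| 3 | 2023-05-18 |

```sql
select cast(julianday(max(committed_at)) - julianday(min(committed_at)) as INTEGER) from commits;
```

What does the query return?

460

MIN = 2022-05-17, MAX = 2023-08-20.
14 days remain in May 2022 after the 17th (31 − 17).
Full months from June 2022 through July 2023 contribute their day counts.
Then 20 days into August 2023.
Total: 14 + 30 + 31 + 31 + 30 + 31 + 30 + 31 + 31 + 28 + 31 + 30 + 31 + 30 + 31 + 20 = 460.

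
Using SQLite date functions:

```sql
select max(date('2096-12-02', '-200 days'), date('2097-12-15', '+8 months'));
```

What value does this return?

2098-08-15

date('2096-12-02', '-200 days') → 2096-05-16.
date('2097-12-15', '+8 months') → 2098-08-15.
Later of the two is 2098-08-15.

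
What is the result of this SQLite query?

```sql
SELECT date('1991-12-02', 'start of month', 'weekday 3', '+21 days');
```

`start of month` rewinds 1991-12-02 to 1991-12-01.
`weekday 3` advances to the next Wednesday; 1991-12-01 is a Sunday, so it moves forward to 1991-12-04.
Advancing 21 more days within December lands on 1991-12-25.

1991-12-25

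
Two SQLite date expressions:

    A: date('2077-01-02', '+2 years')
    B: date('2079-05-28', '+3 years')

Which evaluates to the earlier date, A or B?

A = 2079-01-02.
B = 2082-05-28.
A is earlier.

A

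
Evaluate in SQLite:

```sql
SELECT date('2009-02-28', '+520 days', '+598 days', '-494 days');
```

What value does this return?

2010-11-14

Applying '+520 days' to 2009-02-28: counting 520 days forward gives 2010-08-02.
Applying '+598 days' to 2010-08-02: counting 598 days forward gives 2012-03-22.
Applying '-494 days' to 2012-03-22: counting 494 days back gives 2010-11-14.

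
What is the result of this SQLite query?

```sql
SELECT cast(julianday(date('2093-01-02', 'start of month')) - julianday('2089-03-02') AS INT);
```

`start of month` rewinds 2093-01-02 to 2093-01-01.
29 days remain in March 2089 after the 2nd (31 − 2).
Full months from April 2089 through December 2092 contribute their day counts.
Then 1 day into January 2093.
Total: 29 + 30 + 31 + 30 + 31 + 31 + 30 + 31 + 30 + 31 + 31 + 28 + 31 + 30 + 31 + 30 + 31 + 31 + 30 + 31 + 30 + 31 + 31 + 28 + 31 + 30 + 31 + 30 + 31 + 31 + 30 + 31 + 30 + 31 + 31 + 29 + 31 + 30 + 31 + 30 + 31 + 31 + 30 + 31 + 30 + 31 + 1 = 1401.

1401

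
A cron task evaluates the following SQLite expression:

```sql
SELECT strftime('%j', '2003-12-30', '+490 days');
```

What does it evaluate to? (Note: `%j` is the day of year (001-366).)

First apply '+490 days': 2003-12-30 → 2005-05-03.
Day-of-year for 2005-05-03: days since 2005-01-01 inclusive = 123, zero-padded to 123.

123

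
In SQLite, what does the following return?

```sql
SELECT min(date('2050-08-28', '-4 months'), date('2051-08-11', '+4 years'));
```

2050-04-28

date('2050-08-28', '-4 months') → 2050-04-28.
date('2051-08-11', '+4 years') → 2055-08-11.
Earlier of the two is 2050-04-28.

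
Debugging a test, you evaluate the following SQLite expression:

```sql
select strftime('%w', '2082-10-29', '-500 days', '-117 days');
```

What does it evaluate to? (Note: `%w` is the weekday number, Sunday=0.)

First apply '-500 days', '-117 days': 2082-10-29 → 2081-02-19.
2081-02-19 is a Wednesday; with Sunday=0 that is 3.

3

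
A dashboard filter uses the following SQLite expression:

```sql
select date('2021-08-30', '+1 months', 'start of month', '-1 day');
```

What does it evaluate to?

Adding +1 month to 2021-08-30 gives 2021-09-30.
`start of month` rewinds 2021-09-30 to 2021-09-01.
Going back 1 day from 2021-09-01 reaches 2021-08-31 (last day of August, 31 days).

2021-08-31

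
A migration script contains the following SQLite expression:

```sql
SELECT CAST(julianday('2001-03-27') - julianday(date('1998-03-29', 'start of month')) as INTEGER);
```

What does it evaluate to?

1122

`start of month` rewinds 1998-03-29 to 1998-03-01.
30 days remain in March 1998 after the 1st (31 − 1).
Full months from April 1998 through February 2001 contribute their day counts.
Then 27 days into March 2001.
Total: 30 + 30 + 31 + 30 + 31 + 31 + 30 + 31 + 30 + 31 + 31 + 28 + 31 + 30 + 31 + 30 + 31 + 31 + 30 + 31 + 30 + 31 + 31 + 29 + 31 + 30 + 31 + 30 + 31 + 31 + 30 + 31 + 30 + 31 + 31 + 28 + 27 = 1122.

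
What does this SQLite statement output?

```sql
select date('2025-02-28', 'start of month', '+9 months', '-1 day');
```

2025-10-31

`start of month` rewinds 2025-02-28 to 2025-02-01.
Adding +9 months to 2025-02-01 gives 2025-11-01.
Going back 1 day from 2025-11-01 reaches 2025-10-31 (last day of October, 31 days).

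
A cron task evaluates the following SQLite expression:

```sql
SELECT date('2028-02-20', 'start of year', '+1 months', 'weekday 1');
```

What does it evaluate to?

`start of year` rewinds 2028-02-20 to 2028-01-01.
Adding +1 month to 2028-01-01 gives 2028-02-01.
`weekday 1` advances to the next Monday; 2028-02-01 is a Tuesday, so it moves forward to 2028-02-07.

2028-02-07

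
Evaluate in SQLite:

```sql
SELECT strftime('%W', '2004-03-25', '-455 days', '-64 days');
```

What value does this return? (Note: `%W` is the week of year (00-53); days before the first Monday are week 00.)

42

First apply '-455 days', '-64 days': 2004-03-25 → 2002-10-23.
2002-10-23 is a Wednesday. SQLite's %W counts Mondays since the year started; the result is 42.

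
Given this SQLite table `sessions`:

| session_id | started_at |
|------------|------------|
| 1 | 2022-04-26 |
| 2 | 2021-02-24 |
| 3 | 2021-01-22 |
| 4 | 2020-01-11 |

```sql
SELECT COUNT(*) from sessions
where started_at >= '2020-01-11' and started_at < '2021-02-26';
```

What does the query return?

3

Rows in [2020-01-11, 2021-02-26): 2021-02-24, 2021-01-22, 2020-01-11 → 3 rows.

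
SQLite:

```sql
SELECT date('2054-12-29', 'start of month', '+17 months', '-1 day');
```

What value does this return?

2056-04-30

`start of month` rewinds 2054-12-29 to 2054-12-01.
Adding +17 months to 2054-12-01 gives 2056-05-01.
Going back 1 day from 2056-05-01 reaches 2056-04-30 (last day of April, 30 days).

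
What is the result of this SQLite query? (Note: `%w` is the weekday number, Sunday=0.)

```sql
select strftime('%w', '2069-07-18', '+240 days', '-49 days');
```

6

First apply '+240 days', '-49 days': 2069-07-18 → 2070-01-25.
2070-01-25 is a Saturday; with Sunday=0 that is 6.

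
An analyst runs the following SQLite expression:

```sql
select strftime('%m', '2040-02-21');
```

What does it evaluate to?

`%m` extracts the 2-digit month (01-12): 02.

02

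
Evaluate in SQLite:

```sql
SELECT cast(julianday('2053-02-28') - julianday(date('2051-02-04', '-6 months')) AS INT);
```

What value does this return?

Adding -6 months to 2051-02-04 gives 2050-08-04.
27 days remain in August 2050 after the 4th (31 − 4).
Full months from September 2050 through January 2053 contribute their day counts.
Then 28 days into February 2053.
Total: 27 + 30 + 31 + 30 + 31 + 31 + 28 + 31 + 30 + 31 + 30 + 31 + 31 + 30 + 31 + 30 + 31 + 31 + 29 + 31 + 30 + 31 + 30 + 31 + 31 + 30 + 31 + 30 + 31 + 31 + 28 = 939.

939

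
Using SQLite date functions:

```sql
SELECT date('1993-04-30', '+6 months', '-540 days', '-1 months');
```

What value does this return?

Adding +6 months to 1993-04-30 gives 1993-10-30.
Applying '-540 days' to 1993-10-30: counting 540 days back gives 1992-05-08.
Adding -1 month to 1992-05-08 gives 1992-04-08.

1992-04-08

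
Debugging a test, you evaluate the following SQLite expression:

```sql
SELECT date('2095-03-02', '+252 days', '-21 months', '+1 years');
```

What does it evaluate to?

2095-02-09

Applying '+252 days' to 2095-03-02: counting 252 days forward gives 2095-11-09.
Adding -21 months to 2095-11-09 gives 2094-02-09.
Adding +1 year to 2094-02-09 gives 2095-02-09.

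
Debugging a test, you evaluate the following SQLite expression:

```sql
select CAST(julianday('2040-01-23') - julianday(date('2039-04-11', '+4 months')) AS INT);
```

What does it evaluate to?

Adding +4 months to 2039-04-11 gives 2039-08-11.
20 days remain in August 2039 after the 11th (31 − 11).
September 2039: 30 days.
October 2039: 31 days.
November 2039: 30 days.
December 2039: 31 days.
Then 23 days into January 2040.
Total: 20 + 30 + 31 + 30 + 31 + 23 = 165.

165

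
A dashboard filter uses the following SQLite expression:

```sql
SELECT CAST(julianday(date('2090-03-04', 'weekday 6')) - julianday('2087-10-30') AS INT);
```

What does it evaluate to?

856

`weekday 6` advances to the next Saturday; 2090-03-04 is already a Saturday, so it stays at 2090-03-04.
1 day remains in October 2087 after the 30th (31 − 30).
Full months from November 2087 through February 2090 contribute their day counts.
Then 4 days into March 2090.
Total: 1 + 30 + 31 + 31 + 29 + 31 + 30 + 31 + 30 + 31 + 31 + 30 + 31 + 30 + 31 + 31 + 28 + 31 + 30 + 31 + 30 + 31 + 31 + 30 + 31 + 30 + 31 + 31 + 28 + 4 = 856.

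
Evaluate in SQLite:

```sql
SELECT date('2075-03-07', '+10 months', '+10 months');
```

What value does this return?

Adding +10 months to 2075-03-07 gives 2076-01-07.
Adding +10 months to 2076-01-07 gives 2076-11-07.

2076-11-07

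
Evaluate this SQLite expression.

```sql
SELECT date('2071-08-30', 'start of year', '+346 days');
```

2071-12-13

`start of year` rewinds 2071-08-30 to 2071-01-01.
Applying '+346 days' to 2071-01-01: counting 346 days forward gives 2071-12-13.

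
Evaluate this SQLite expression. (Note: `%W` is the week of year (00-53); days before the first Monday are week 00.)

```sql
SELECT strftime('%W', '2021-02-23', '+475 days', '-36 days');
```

First apply '+475 days', '-36 days': 2021-02-23 → 2022-05-08.
2022-05-08 is a Sunday. SQLite's %W counts Mondays since the year started; the result is 18.

18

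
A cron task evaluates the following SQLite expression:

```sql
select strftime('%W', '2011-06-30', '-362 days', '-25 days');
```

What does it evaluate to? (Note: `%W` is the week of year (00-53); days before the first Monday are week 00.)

First apply '-362 days', '-25 days': 2011-06-30 → 2010-06-08.
2010-06-08 is a Tuesday. SQLite's %W counts Mondays since the year started; the result is 23.

23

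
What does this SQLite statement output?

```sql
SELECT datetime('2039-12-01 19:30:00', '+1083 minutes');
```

1083 minutes = 18h 3m; +1083 minutes from 2039-12-01 19:30:00 is 2039-12-02 13:33:00 (crosses midnight).

2039-12-02 13:33:00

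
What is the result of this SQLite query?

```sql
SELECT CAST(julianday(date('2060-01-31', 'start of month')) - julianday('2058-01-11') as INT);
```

720

`start of month` rewinds 2060-01-31 to 2060-01-01.
20 days remain in January 2058 after the 11th (31 − 11).
Full months from February 2058 through December 2059 contribute their day counts.
Then 1 day into January 2060.
Total: 20 + 28 + 31 + 30 + 31 + 30 + 31 + 31 + 30 + 31 + 30 + 31 + 31 + 28 + 31 + 30 + 31 + 30 + 31 + 31 + 30 + 31 + 30 + 31 + 1 = 720.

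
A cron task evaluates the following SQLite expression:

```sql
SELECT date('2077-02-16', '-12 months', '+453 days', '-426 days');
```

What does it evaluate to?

Adding -12 months to 2077-02-16 gives 2076-02-16.
Applying '+453 days' to 2076-02-16: counting 453 days forward gives 2077-05-14.
Applying '-426 days' to 2077-05-14: counting 426 days back gives 2076-03-14.

2076-03-14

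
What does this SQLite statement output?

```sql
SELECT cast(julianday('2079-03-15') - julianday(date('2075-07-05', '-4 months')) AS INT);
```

1471

Adding -4 months to 2075-07-05 gives 2075-03-05.
26 days remain in March 2075 after the 5th (31 − 5).
Full months from April 2075 through February 2079 contribute their day counts.
Then 15 days into March 2079.
Total: 26 + 30 + 31 + 30 + 31 + 31 + 30 + 31 + 30 + 31 + 31 + 29 + 31 + 30 + 31 + 30 + 31 + 31 + 30 + 31 + 30 + 31 + 31 + 28 + 31 + 30 + 31 + 30 + 31 + 31 + 30 + 31 + 30 + 31 + 31 + 28 + 31 + 30 + 31 + 30 + 31 + 31 + 30 + 31 + 30 + 31 + 31 + 28 + 15 = 1471.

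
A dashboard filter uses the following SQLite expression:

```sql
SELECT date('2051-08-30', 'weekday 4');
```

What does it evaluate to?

`weekday 4` advances to the next Thursday; 2051-08-30 is a Wednesday, so it moves forward to 2051-08-31.

2051-08-31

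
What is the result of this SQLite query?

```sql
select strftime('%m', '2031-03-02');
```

`%m` extracts the 2-digit month (01-12): 03.

03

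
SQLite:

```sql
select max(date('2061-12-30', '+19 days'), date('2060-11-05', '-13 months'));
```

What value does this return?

date('2061-12-30', '+19 days') → 2062-01-18.
date('2060-11-05', '-13 months') → 2059-10-05.
Later of the two is 2062-01-18.

2062-01-18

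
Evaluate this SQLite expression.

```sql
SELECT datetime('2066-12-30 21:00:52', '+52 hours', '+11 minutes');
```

2067-01-02 01:11:52

+52 hours from 2066-12-30 21:00:52 is 2067-01-02 01:00:52 (crosses midnight).
+11 minutes from 2067-01-02 01:00:52 is 2067-01-02 01:11:52.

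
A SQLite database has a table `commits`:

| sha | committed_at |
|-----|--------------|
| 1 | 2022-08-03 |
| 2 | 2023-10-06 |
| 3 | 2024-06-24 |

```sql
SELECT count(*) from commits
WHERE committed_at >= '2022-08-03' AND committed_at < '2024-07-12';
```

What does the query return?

3

Rows in [2022-08-03, 2024-07-12): 2022-08-03, 2023-10-06, 2024-06-24 → 3 rows.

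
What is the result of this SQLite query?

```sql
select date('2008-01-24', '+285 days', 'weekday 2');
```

2008-11-04

Applying '+285 days' to 2008-01-24: counting 285 days forward gives 2008-11-04.
`weekday 2` advances to the next Tuesday; 2008-11-04 is already a Tuesday, so it stays at 2008-11-04.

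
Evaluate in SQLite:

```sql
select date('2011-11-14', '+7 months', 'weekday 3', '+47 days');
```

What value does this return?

Adding +7 months to 2011-11-14 gives 2012-06-14.
`weekday 3` advances to the next Wednesday; 2012-06-14 is a Thursday, so it moves forward to 2012-06-20.
Applying '+47 days' to 2012-06-20: counting 47 days forward gives 2012-08-06.

2012-08-06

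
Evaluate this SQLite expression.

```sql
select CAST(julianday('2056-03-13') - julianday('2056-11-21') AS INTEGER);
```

-253

18 days remain in March 2056 after the 13th (31 − 13).
Full months from April 2056 through October 2056 contribute their day counts.
Then 21 days into November 2056.
Total: 18 + 30 + 31 + 30 + 31 + 31 + 30 + 31 + 21 = 253.
The subtraction is earlier − later, so the result is −253 → -253.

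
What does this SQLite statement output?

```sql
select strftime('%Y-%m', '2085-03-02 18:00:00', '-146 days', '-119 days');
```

2084-06

First apply '-146 days', '-119 days': 2085-03-02 18:00:00 → 2084-06-10 18:00:00.
`%Y-%m` extracts the year-month: 2084-06.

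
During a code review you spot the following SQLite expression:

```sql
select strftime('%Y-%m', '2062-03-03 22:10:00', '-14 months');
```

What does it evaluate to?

2061-01

First apply '-14 months': 2062-03-03 22:10:00 → 2061-01-03 22:10:00.
`%Y-%m` extracts the year-month: 2061-01.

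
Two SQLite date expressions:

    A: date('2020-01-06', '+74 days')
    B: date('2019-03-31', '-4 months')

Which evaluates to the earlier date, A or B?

B

A = 2020-03-20.
B = 2018-12-01.
B is earlier.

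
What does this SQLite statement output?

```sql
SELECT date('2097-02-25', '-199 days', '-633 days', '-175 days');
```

Applying '-199 days' to 2097-02-25: counting 199 days back gives 2096-08-10.
Applying '-633 days' to 2096-08-10: counting 633 days back gives 2094-11-16.
Applying '-175 days' to 2094-11-16: counting 175 days back gives 2094-05-25.

2094-05-25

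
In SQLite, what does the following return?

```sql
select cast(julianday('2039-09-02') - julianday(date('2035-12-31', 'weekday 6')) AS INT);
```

`weekday 6` advances to the next Saturday; 2035-12-31 is a Monday, so it moves forward to 2036-01-05.
26 days remain in January 2036 after the 5th (31 − 5).
Full months from February 2036 through August 2039 contribute their day counts.
Then 2 days into September 2039.
Total: 26 + 29 + 31 + 30 + 31 + 30 + 31 + 31 + 30 + 31 + 30 + 31 + 31 + 28 + 31 + 30 + 31 + 30 + 31 + 31 + 30 + 31 + 30 + 31 + 31 + 28 + 31 + 30 + 31 + 30 + 31 + 31 + 30 + 31 + 30 + 31 + 31 + 28 + 31 + 30 + 31 + 30 + 31 + 31 + 2 = 1336.

1336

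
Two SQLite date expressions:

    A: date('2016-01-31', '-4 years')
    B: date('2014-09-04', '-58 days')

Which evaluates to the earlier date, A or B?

A

A = 2012-01-31.
B = 2014-07-08.
A is earlier.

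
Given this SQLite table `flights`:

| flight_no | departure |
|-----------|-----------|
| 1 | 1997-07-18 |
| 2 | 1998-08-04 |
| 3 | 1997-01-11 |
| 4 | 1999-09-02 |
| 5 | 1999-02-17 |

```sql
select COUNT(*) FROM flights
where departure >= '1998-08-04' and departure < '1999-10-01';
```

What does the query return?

Rows in [1998-08-04, 1999-10-01): 1998-08-04, 1999-09-02, 1999-02-17 → 3 rows.

3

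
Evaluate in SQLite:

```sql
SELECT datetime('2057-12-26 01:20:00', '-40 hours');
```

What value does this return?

2057-12-24 09:20:00

-40 hours from 2057-12-26 01:20:00 is 2057-12-24 09:20:00 (crosses midnight).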